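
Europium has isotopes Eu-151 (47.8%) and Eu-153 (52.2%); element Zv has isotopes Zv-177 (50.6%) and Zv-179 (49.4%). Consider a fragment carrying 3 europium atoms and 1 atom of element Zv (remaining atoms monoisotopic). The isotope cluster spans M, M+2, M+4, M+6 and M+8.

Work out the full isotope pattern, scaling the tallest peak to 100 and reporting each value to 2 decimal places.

Europium pattern (n=3): 0.10921535 : 0.35780594 : 0.39074206 : 0.14223665
Element Zv pattern (n=1): 0.5060 : 0.4940
Convolve the two distributions (both contribute in 2-u steps):
  M: 0.10921535×0.5060 = 0.055263
  M+2: 0.10921535×0.4940 + 0.35780594×0.5060 = 0.235002
  M+4: 0.35780594×0.4940 + 0.39074206×0.5060 = 0.374472
  M+6: 0.39074206×0.4940 + 0.14223665×0.5060 = 0.264998
  M+8: 0.14223665×0.4940 = 0.070265
Scale to base peak (0.374472) = 100: 14.76 : 62.76 : 100.00 : 70.77 : 18.76

14.76 : 62.76 : 100.00 : 70.77 : 18.76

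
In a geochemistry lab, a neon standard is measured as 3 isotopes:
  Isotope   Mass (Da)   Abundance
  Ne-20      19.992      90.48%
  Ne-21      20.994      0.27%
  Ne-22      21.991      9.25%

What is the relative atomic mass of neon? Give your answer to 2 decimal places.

20.18 Da

The abundance-weighted mean is 0.9048 × 19.992 + 0.0027 × 20.994 + 0.0925 × 21.991
= 18.0888 + 0.0567 + 2.0342 = 20.1797 Da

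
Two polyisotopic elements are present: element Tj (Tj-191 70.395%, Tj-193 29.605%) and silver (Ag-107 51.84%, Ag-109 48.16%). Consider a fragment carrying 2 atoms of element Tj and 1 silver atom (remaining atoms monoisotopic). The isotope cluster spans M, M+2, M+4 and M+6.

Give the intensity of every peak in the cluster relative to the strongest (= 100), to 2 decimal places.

Element Tj pattern (n=2): 0.4955456 : 0.4168088 : 0.0876456
Silver pattern (n=1): 0.5184 : 0.4816
Convolve the two distributions (both contribute in 2-u steps):
  M: 0.4955456×0.5184 = 0.256891
  M+2: 0.4955456×0.4816 + 0.4168088×0.5184 = 0.454728
  M+4: 0.4168088×0.4816 + 0.0876456×0.5184 = 0.246171
  M+6: 0.0876456×0.4816 = 0.042210
Scale to base peak (0.454728) = 100: 56.49 : 100.00 : 54.14 : 9.28

56.49 : 100.00 : 54.14 : 9.28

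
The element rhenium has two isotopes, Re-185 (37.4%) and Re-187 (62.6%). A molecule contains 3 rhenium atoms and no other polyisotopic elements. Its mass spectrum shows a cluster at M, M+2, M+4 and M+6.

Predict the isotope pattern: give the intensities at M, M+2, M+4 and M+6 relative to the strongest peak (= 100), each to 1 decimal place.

11.9 : 59.7 : 100.0 : 55.8

The 3 Re atoms are independent, so intensities follow the terms of (0.374 + 0.626)^3.
P(M) = 0.374^3 = 0.052314
P(M+2) = 3 × 0.374^2 × 0.626^1 = 0.262687
P(M+4) = 3 × 0.374^1 × 0.626^2 = 0.439685
P(M+6) = 0.626^3 = 0.245314
The M+4 peak is largest (0.439685); scaling to 100 gives 11.9 : 59.7 : 100.0 : 55.8.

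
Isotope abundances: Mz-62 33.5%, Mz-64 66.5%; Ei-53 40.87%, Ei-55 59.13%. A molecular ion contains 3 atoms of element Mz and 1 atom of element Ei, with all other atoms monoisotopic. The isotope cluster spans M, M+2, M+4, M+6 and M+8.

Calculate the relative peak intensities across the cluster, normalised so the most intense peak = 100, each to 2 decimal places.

Element Mz pattern (n=3): 0.03759538 : 0.22388888 : 0.44443613 : 0.29407963
Element Ei pattern (n=1): 0.4087 : 0.5913
Convolve the two distributions (both contribute in 2-u steps):
  M: 0.03759538×0.4087 = 0.015365
  M+2: 0.03759538×0.5913 + 0.22388888×0.4087 = 0.113734
  M+4: 0.22388888×0.5913 + 0.44443613×0.4087 = 0.314027
  M+6: 0.44443613×0.5913 + 0.29407963×0.4087 = 0.382985
  M+8: 0.29407963×0.5913 = 0.173889
Scale to base peak (0.382985) = 100: 4.01 : 29.70 : 81.99 : 100.00 : 45.40

4.01 : 29.70 : 81.99 : 100.00 : 45.40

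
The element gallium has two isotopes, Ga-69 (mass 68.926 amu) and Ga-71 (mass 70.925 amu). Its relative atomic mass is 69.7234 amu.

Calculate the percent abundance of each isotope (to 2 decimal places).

Let x be the fractional abundance of Ga-69; then Ga-71 has abundance 1 − x.
68.926·x + 70.925·(1 − x) = 69.7234
(68.926 − 70.925)·x = 69.7234 − 70.925
x = -1.2016 / -1.999 = 0.60110 → 60.11% Ga-69, 39.89% Ga-71.

Ga-69: 60.11%, Ga-71: 39.89%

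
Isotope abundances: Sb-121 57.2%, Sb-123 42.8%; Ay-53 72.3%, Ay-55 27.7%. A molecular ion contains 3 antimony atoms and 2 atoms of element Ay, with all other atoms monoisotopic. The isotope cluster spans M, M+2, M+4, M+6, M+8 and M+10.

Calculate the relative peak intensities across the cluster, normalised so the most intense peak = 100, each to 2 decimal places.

28.20 : 84.90 : 100.00 : 57.39 : 16.00 : 1.73

Antimony pattern (n=3): 0.18714925 : 0.42010426 : 0.31434374 : 0.07840275
Element Ay pattern (n=2): 0.522729 : 0.400542 : 0.076729
Convolve the two distributions (both contribute in 2-u steps):
  M: 0.18714925×0.522729 = 0.097828
  M+2: 0.18714925×0.400542 + 0.42010426×0.522729 = 0.294562
  M+4: 0.18714925×0.076729 + 0.42010426×0.400542 + 0.31434374×0.522729 = 0.346946
  M+6: 0.42010426×0.076729 + 0.31434374×0.400542 + 0.07840275×0.522729 = 0.199125
  M+8: 0.31434374×0.076729 + 0.07840275×0.400542 = 0.055523
  M+10: 0.07840275×0.076729 = 0.006016
Scale to base peak (0.346946) = 100: 28.20 : 84.90 : 100.00 : 57.39 : 16.00 : 1.73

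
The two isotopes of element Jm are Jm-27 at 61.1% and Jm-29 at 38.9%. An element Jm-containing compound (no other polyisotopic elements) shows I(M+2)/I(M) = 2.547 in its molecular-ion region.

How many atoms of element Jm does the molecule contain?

With n Jm atoms, P(M+2)/P(M) = C(n,1)·p^(n−1)q / p^n = n·q/p = n · 0.389/0.611.
n = 2.547 × 0.611/0.389 = 4.00 ≈ 4

4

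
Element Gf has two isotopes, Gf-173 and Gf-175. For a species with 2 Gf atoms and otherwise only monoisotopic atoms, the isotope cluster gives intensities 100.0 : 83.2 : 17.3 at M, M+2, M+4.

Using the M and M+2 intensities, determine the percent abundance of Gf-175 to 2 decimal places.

Let p = fractional abundance of Gf-173. I(M+2)/I(M) = [C(2,1)·p^1·(1−p)] / p^2 = 2·(1−p)/p = 83.2/100.0 = 0.8320
(1−p)/p = 0.8320/2 = 0.4160  ⇒  p = 1/(1 + 0.4160) = 0.7062
Gf-173: 70.62%, Gf-175: 29.38%.

29.38%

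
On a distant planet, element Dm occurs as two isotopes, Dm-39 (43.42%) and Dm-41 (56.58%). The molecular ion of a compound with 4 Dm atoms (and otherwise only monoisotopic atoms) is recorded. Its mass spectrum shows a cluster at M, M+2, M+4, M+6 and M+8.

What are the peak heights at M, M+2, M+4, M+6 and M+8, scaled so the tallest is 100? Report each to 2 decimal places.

9.82 : 51.16 : 100.00 : 86.87 : 28.30

Each Dm atom is independently Dm-39 (p = 0.4342) or Dm-41 (q = 0.5658); the cluster is the binomial expansion (p + q)^4.
P(M) = 0.4342^4 = 0.035543
P(M+2) = 4 × 0.4342^3 × 0.5658^1 = 0.185265
P(M+4) = 6 × 0.4342^2 × 0.5658^2 = 0.362124
P(M+6) = 4 × 0.4342^1 × 0.5658^3 = 0.314585
P(M+8) = 0.5658^4 = 0.102483
The M+4 peak is largest (0.362124); scaling to 100 gives 9.82 : 51.16 : 100.00 : 86.87 : 28.30.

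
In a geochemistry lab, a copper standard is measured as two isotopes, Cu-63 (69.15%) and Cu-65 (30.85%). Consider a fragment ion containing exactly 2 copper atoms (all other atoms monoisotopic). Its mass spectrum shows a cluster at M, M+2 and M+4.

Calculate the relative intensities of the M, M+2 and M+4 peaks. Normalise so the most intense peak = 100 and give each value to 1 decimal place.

100.0 : 89.2 : 19.9

The 2 Cu atoms are independent, so intensities follow the terms of (0.6915 + 0.3085)^2.
P(M) = 0.6915^2 = 0.478172
P(M+2) = 2 × 0.6915^1 × 0.3085^1 = 0.426656
P(M+4) = 0.3085^2 = 0.095172
The M peak is largest (0.478172); scaling to 100 gives 100.0 : 89.2 : 19.9.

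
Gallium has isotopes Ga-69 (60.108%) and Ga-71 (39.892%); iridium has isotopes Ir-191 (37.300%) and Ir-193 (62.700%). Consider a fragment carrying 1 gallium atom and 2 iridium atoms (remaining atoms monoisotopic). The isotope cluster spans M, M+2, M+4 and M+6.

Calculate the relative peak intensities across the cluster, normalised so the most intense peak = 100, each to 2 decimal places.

Gallium pattern (n=1): 0.60108 : 0.39892
Iridium pattern (n=2): 0.139129 : 0.467742 : 0.393129
Convolve the two distributions (both contribute in 2-u steps):
  M: 0.60108×0.139129 = 0.083628
  M+2: 0.60108×0.467742 + 0.39892×0.139129 = 0.336652
  M+4: 0.60108×0.393129 + 0.39892×0.467742 = 0.422894
  M+6: 0.39892×0.393129 = 0.156827
Scale to base peak (0.422894) = 100: 19.78 : 79.61 : 100.00 : 37.08

19.78 : 79.61 : 100.00 : 37.08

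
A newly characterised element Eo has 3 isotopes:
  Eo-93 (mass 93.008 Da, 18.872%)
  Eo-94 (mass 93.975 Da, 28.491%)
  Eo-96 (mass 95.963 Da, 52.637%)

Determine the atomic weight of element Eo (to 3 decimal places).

94.839 Da

Ar = Σ fᵢ·mᵢ = 0.18872 × 93.008 + 0.28491 × 93.975 + 0.52637 × 95.963
= 17.5525 + 26.7744 + 50.5120 = 94.8389 Da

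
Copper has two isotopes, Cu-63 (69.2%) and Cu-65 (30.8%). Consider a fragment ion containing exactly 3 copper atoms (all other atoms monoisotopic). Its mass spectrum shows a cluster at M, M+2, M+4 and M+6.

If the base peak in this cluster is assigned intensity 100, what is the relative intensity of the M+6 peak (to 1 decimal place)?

Binomial terms of (0.692 + 0.308)^3: M 0.3314, M+2 0.4425, M+4 0.1969, M+6 0.0292 → M+2 is the base peak.
P(M+2) = C(3,1) × 0.692^2 × 0.308^1 = 3 × 0.478864 × 0.3080 = 0.442470 (base)
P(M+6) = C(3,3) × 0.692^0 × 0.308^3 = 1 × 1.0000 × 0.02921811 = 0.029218
Relative intensity = 0.029218 / 0.442470 × 100 = 6.6

6.6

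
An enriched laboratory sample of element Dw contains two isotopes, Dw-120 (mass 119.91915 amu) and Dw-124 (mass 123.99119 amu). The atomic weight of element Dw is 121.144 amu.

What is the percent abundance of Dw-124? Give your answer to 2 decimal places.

30.08%

Let x be the fractional abundance of Dw-120; then Dw-124 has abundance 1 − x.
119.91915·x + 123.99119·(1 − x) = 121.144
(119.91915 − 123.99119)·x = 121.144 − 123.99119
x = -2.84719 / -4.07204 = 0.69920 → 69.92% Dw-120, 30.08% Dw-124.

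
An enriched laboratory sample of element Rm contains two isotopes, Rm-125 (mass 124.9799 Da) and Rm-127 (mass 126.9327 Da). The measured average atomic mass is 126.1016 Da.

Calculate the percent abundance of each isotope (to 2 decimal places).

With x = fraction of Rm-125 (so Rm-127 is 1 − x):
124.9799·x + 126.9327·(1 − x) = 126.1016
(124.9799 − 126.9327)·x = 126.1016 − 126.9327
x = -0.8311 / -1.9528 = 0.42559 → 42.56% Rm-125, 57.44% Rm-127.

Rm-125: 42.56%, Rm-127: 57.44%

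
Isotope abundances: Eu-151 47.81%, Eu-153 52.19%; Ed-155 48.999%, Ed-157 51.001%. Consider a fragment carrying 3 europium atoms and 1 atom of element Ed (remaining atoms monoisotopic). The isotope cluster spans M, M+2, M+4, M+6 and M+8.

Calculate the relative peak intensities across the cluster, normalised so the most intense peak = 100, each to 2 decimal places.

Europium pattern (n=3): 0.10928391 : 0.3578871 : 0.39067407 : 0.14215492
Element Ed pattern (n=1): 0.48999 : 0.51001
Convolve the two distributions (both contribute in 2-u steps):
  M: 0.10928391×0.48999 = 0.053548
  M+2: 0.10928391×0.51001 + 0.3578871×0.48999 = 0.231097
  M+4: 0.3578871×0.51001 + 0.39067407×0.48999 = 0.373952
  M+6: 0.39067407×0.51001 + 0.14215492×0.48999 = 0.268902
  M+8: 0.14215492×0.51001 = 0.072500
Scale to base peak (0.373952) = 100: 14.32 : 61.80 : 100.00 : 71.91 : 19.39

14.32 : 61.80 : 100.00 : 71.91 : 19.39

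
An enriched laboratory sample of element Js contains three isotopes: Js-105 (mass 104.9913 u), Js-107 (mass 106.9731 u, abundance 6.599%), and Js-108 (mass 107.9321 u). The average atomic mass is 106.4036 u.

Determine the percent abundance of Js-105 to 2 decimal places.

The remaining 93.401% is split between Js-105 (fraction x) and Js-108 (fraction 0.93401 − x).
Substituting: 104.9913x + 107.9321(0.93401 − x) = 99.344445131
(104.9913 − 107.9321)x = -1.46521559  ⇒  x = 0.49824, y = 0.43577
Js-105: 49.82%, Js-108: 43.58%.

49.82%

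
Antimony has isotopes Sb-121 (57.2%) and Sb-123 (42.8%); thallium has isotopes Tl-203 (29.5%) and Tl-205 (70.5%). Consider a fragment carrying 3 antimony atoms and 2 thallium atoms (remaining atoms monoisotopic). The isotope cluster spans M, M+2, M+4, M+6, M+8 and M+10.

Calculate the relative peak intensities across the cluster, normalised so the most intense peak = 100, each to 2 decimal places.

4.70 : 33.03 : 85.20 : 100.00 : 54.52 : 11.25

Antimony pattern (n=3): 0.18714925 : 0.42010426 : 0.31434374 : 0.07840275
Thallium pattern (n=2): 0.087025 : 0.41595 : 0.497025
Convolve the two distributions (both contribute in 2-u steps):
  M: 0.18714925×0.087025 = 0.016287
  M+2: 0.18714925×0.41595 + 0.42010426×0.087025 = 0.114404
  M+4: 0.18714925×0.497025 + 0.42010426×0.41595 + 0.31434374×0.087025 = 0.295116
  M+6: 0.42010426×0.497025 + 0.31434374×0.41595 + 0.07840275×0.087025 = 0.346377
  M+8: 0.31434374×0.497025 + 0.07840275×0.41595 = 0.188848
  M+10: 0.07840275×0.497025 = 0.038968
Scale to base peak (0.346377) = 100: 4.70 : 33.03 : 85.20 : 100.00 : 54.52 : 11.25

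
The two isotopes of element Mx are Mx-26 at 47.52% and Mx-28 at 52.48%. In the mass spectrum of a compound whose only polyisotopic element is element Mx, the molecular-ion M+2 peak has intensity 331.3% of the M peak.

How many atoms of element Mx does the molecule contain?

3

The M+2/M ratio from n Mx atoms is n · q/p = n · 0.5248/0.4752.
n = 3.313 × 0.4752/0.5248 = 3.00 ≈ 3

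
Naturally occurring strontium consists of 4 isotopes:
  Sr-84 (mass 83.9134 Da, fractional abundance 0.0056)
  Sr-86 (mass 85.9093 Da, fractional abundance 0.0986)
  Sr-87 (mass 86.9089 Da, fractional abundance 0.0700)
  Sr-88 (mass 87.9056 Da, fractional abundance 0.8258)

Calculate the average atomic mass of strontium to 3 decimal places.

87.617 Da

Average mass = Σ (abundance × isotope mass) = 0.0056 × 83.9134 + 0.0986 × 85.9093 + 0.0700 × 86.9089 + 0.8258 × 87.9056
= 0.46992 + 8.47066 + 6.08362 + 72.59244 = 87.61664 Da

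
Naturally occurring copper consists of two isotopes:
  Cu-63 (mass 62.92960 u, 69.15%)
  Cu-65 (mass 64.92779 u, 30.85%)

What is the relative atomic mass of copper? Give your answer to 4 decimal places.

63.5460 u

The abundance-weighted mean is 0.6915 × 62.92960 + 0.3085 × 64.92779
= 43.515818 + 20.030223 = 63.546041 u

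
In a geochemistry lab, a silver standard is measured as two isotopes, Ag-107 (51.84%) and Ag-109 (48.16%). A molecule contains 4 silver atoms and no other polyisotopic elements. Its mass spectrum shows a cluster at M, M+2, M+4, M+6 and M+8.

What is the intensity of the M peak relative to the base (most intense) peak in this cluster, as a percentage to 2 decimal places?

Binomial terms of (0.5184 + 0.4816)^4: M 0.0722, M+2 0.2684, M+4 0.3740, M+6 0.2316, M+8 0.0538 → M+4 is the base peak.
P(M+4) = C(4,2) × 0.5184^2 × 0.4816^2 = 6 × 0.26873856 × 0.23193856 = 0.373985 (base)
P(M) = C(4,0) × 0.5184^4 × 0.4816^0 = 1 × 0.07222041 × 1.0000 = 0.072220
Relative intensity = 0.072220 / 0.373985 × 100 = 19.31

19.31%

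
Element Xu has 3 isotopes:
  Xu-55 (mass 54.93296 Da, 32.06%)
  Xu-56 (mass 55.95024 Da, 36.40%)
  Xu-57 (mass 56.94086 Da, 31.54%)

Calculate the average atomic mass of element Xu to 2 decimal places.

Average mass = Σ (abundance × isotope mass) = 0.3206 × 54.93296 + 0.3640 × 55.95024 + 0.3154 × 56.94086
= 17.611507 + 20.365887 + 17.959147 = 55.936541 Da

55.94 Da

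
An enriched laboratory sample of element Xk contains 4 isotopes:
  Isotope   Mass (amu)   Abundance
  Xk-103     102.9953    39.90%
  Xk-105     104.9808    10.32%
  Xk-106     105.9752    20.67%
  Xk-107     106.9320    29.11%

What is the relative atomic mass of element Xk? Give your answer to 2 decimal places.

104.96 amu

Weight each isotope mass by its fractional abundance: 0.3990 × 102.9953 + 0.1032 × 104.9808 + 0.2067 × 105.9752 + 0.2911 × 106.9320
= 41.09512 + 10.83402 + 21.90507 + 31.12791 = 104.96212 amu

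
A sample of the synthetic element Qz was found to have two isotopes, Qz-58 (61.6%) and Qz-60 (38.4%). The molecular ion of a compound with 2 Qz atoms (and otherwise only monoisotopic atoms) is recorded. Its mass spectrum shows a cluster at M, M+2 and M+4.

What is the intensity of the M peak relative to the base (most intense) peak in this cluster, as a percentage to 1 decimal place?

Binomial terms of (0.616 + 0.384)^2: M 0.3795, M+2 0.4731, M+4 0.1475 → M+2 is the base peak.
P(M+2) = C(2,1) × 0.616^1 × 0.384^1 = 2 × 0.6160 × 0.3840 = 0.473088 (base)
P(M) = C(2,0) × 0.616^2 × 0.384^0 = 1 × 0.379456 × 1.0000 = 0.379456
Relative intensity = 0.379456 / 0.473088 × 100 = 80.2

80.2%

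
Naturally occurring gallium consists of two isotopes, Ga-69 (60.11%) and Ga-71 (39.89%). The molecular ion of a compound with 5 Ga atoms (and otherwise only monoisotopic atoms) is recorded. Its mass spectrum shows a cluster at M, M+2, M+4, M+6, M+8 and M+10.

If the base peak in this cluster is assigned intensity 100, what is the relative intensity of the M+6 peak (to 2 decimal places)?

Binomial terms of (0.6011 + 0.3989)^5: M 0.0785, M+2 0.2604, M+4 0.3456, M+6 0.2293, M+8 0.0761, M+10 0.0101 → M+4 is the base peak.
P(M+4) = C(5,2) × 0.6011^3 × 0.3989^2 = 10 × 0.21719018 × 0.15912121 = 0.345596 (base)
P(M+6) = C(5,3) × 0.6011^2 × 0.3989^3 = 10 × 0.36132121 × 0.06347345 = 0.229343
Relative intensity = 0.229343 / 0.345596 × 100 = 66.36

66.36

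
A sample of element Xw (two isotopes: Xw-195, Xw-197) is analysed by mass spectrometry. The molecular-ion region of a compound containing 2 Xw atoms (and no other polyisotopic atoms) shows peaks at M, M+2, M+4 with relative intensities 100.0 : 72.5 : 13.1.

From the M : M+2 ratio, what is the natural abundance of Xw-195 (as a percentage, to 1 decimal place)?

Write p for the Xw-195 fraction. I(M+2)/I(M) = [C(2,1)·p^1·(1−p)] / p^2 = 2·(1−p)/p = 72.5/100.0 = 0.7250
(1−p)/p = 0.7250/2 = 0.3625  ⇒  p = 1/(1 + 0.3625) = 0.7339
Xw-195: 73.4%, Xw-197: 26.6%.

73.4%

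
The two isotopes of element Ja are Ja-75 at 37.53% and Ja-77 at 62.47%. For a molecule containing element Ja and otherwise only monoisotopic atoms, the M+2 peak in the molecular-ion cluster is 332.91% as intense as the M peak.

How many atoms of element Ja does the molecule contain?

For n independent Ja atoms, I(M+2)/I(M) = n · (abundance Ja-77) / (abundance Ja-75) = n · 0.6247/0.3753.
n = 3.3291 × 0.3753/0.6247 = 2.00 ≈ 2

2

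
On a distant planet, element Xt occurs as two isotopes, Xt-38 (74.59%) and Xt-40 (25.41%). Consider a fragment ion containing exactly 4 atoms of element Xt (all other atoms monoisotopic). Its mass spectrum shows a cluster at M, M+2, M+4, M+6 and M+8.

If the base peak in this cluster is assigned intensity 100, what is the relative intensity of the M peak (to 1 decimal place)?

Binomial terms of (0.7459 + 0.2541)^4: M 0.3095, M+2 0.4218, M+4 0.2155, M+6 0.0490, M+8 0.0042 → M+2 is the base peak.
P(M+2) = C(4,1) × 0.7459^3 × 0.2541^1 = 4 × 0.414994 × 0.2541 = 0.421800 (base)
P(M) = C(4,0) × 0.7459^4 × 0.2541^0 = 1 × 0.30954403 × 1.0000 = 0.309544
Relative intensity = 0.309544 / 0.421800 × 100 = 73.4

73.4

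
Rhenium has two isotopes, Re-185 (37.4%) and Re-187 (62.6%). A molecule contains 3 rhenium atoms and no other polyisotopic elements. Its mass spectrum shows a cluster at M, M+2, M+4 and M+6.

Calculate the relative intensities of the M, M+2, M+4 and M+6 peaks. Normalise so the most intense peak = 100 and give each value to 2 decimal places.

11.90 : 59.74 : 100.00 : 55.79

The 3 Re atoms are independent, so intensities follow the terms of (0.374 + 0.626)^3.
P(M) = 0.374^3 = 0.052314
P(M+2) = 3 × 0.374^2 × 0.626^1 = 0.262687
P(M+4) = 3 × 0.374^1 × 0.626^2 = 0.439685
P(M+6) = 0.626^3 = 0.245314
The M+4 peak is largest (0.439685); scaling to 100 gives 11.90 : 59.74 : 100.00 : 55.79.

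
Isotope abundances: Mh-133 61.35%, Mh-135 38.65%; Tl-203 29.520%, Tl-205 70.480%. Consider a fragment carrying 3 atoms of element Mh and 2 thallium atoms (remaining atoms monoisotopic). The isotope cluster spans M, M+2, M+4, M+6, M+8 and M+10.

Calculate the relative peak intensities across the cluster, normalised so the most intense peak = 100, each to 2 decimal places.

5.98 : 39.89 : 95.25 : 100.00 : 47.77 : 8.53

Element Mh pattern (n=3): 0.23091051 : 0.43641522 : 0.27493803 : 0.05773624
Thallium pattern (n=2): 0.08714304 : 0.41611392 : 0.49674304
Convolve the two distributions (both contribute in 2-u steps):
  M: 0.23091051×0.08714304 = 0.020122
  M+2: 0.23091051×0.41611392 + 0.43641522×0.08714304 = 0.134116
  M+4: 0.23091051×0.49674304 + 0.43641522×0.41611392 + 0.27493803×0.08714304 = 0.320261
  M+6: 0.43641522×0.49674304 + 0.27493803×0.41611392 + 0.05773624×0.08714304 = 0.336223
  M+8: 0.27493803×0.49674304 + 0.05773624×0.41611392 = 0.160598
  M+10: 0.05773624×0.49674304 = 0.028680
Scale to base peak (0.336223) = 100: 5.98 : 39.89 : 95.25 : 100.00 : 47.77 : 8.53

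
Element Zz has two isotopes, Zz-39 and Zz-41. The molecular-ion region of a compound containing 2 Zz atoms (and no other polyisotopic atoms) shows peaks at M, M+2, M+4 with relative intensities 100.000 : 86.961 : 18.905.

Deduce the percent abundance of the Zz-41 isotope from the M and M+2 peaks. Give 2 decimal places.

Write p for the Zz-39 fraction. I(M+2)/I(M) = [C(2,1)·p^1·(1−p)] / p^2 = 2·(1−p)/p = 86.961/100.000 = 0.8696
(1−p)/p = 0.8696/2 = 0.4348  ⇒  p = 1/(1 + 0.4348) = 0.6970
Zz-39: 69.70%, Zz-41: 30.30%.

30.30%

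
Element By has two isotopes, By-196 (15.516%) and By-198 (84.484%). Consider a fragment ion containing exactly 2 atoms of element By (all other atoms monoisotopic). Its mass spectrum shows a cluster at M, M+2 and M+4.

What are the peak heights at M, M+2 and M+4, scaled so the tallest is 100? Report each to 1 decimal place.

The 2 By atoms are independent, so intensities follow the terms of (0.15516 + 0.84484)^2.
P(M) = 0.15516^2 = 0.024075
P(M+2) = 2 × 0.15516^1 × 0.84484^1 = 0.262171
P(M+4) = 0.84484^2 = 0.713755
The M+4 peak is largest (0.713755); scaling to 100 gives 3.4 : 36.7 : 100.0.

3.4 : 36.7 : 100.0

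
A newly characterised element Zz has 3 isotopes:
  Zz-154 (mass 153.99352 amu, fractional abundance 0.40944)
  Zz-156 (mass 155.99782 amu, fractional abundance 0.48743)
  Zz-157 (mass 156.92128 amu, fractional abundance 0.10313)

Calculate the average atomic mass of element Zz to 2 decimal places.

155.27 amu

Weight each isotope mass by its fractional abundance: 0.40944 × 153.99352 + 0.48743 × 155.99782 + 0.10313 × 156.92128
= 63.051107 + 76.038017 + 16.183292 = 155.272416 amu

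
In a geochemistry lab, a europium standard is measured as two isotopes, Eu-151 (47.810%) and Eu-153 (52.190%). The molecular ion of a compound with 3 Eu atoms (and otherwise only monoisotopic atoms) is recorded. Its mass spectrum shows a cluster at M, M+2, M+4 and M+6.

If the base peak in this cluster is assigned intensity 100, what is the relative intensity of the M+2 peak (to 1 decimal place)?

91.6

Binomial terms of (0.47810 + 0.52190)^3: M 0.1093, M+2 0.3579, M+4 0.3907, M+6 0.1422 → M+4 is the base peak.
P(M+4) = C(3,2) × 0.47810^1 × 0.52190^2 = 3 × 0.4781 × 0.27237961 = 0.390674 (base)
P(M+2) = C(3,1) × 0.47810^2 × 0.52190^1 = 3 × 0.22857961 × 0.5219 = 0.357887
Relative intensity = 0.357887 / 0.390674 × 100 = 91.6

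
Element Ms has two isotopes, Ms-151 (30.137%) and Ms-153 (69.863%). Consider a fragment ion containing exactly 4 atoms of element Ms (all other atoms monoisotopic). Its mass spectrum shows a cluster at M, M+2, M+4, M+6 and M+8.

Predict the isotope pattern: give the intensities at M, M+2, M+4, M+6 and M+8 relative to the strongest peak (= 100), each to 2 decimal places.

Expanding (0.30137 + 0.69863)^4:
P(M) = 0.30137^4 = 0.008249
P(M+2) = 4 × 0.30137^3 × 0.69863^1 = 0.076490
P(M+4) = 6 × 0.30137^2 × 0.69863^2 = 0.265978
P(M+6) = 4 × 0.30137^1 × 0.69863^3 = 0.411057
P(M+8) = 0.69863^4 = 0.238226
The M+6 peak is largest (0.411057); scaling to 100 gives 2.01 : 18.61 : 64.71 : 100.00 : 57.95.

2.01 : 18.61 : 64.71 : 100.00 : 57.95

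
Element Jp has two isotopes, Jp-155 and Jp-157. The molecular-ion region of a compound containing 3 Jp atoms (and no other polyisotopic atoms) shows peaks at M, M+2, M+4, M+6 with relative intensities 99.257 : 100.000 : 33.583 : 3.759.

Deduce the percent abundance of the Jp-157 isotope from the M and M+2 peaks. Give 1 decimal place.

Let p = fractional abundance of Jp-155. I(M+2)/I(M) = [C(3,1)·p^2·(1−p)] / p^3 = 3·(1−p)/p = 100.000/99.257 = 1.0075
(1−p)/p = 1.0075/3 = 0.3358  ⇒  p = 1/(1 + 0.3358) = 0.7486
Jp-155: 74.9%, Jp-157: 25.1%.

25.1%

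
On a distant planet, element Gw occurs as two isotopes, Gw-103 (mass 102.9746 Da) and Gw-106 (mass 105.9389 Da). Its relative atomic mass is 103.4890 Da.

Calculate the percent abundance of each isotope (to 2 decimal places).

Gw-103: 82.65%, Gw-106: 17.35%

Writing the weighted mean with unknown fraction x of Gw-103:
102.9746·x + 105.9389·(1 − x) = 103.4890
(102.9746 − 105.9389)·x = 103.4890 − 105.9389
x = -2.4499 / -2.9643 = 0.82647 → 82.65% Gw-103, 17.35% Gw-106.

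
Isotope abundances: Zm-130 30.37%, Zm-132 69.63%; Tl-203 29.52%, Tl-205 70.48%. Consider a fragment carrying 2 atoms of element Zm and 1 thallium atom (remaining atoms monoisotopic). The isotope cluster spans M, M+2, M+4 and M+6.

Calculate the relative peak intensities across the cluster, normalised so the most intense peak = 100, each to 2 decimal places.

Element Zm pattern (n=2): 0.09223369 : 0.42293262 : 0.48483369
Thallium pattern (n=1): 0.2952 : 0.7048
Convolve the two distributions (both contribute in 2-u steps):
  M: 0.09223369×0.2952 = 0.027227
  M+2: 0.09223369×0.7048 + 0.42293262×0.2952 = 0.189856
  M+4: 0.42293262×0.7048 + 0.48483369×0.2952 = 0.441206
  M+6: 0.48483369×0.7048 = 0.341711
Scale to base peak (0.441206) = 100: 6.17 : 43.03 : 100.00 : 77.45

6.17 : 43.03 : 100.00 : 77.45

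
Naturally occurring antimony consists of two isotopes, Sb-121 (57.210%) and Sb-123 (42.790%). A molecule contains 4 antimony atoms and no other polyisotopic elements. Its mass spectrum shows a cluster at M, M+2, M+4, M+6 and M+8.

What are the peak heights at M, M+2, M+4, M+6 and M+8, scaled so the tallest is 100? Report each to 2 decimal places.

29.79 : 89.13 : 100.00 : 49.86 : 9.32

The 4 Sb atoms are independent, so intensities follow the terms of (0.57210 + 0.42790)^4.
P(M) = 0.57210^4 = 0.107124
P(M+2) = 4 × 0.57210^3 × 0.42790^1 = 0.320493
P(M+4) = 6 × 0.57210^2 × 0.42790^2 = 0.359567
P(M+6) = 4 × 0.57210^1 × 0.42790^3 = 0.179291
P(M+8) = 0.42790^4 = 0.033525
The M+4 peak is largest (0.359567); scaling to 100 gives 29.79 : 89.13 : 100.00 : 49.86 : 9.32.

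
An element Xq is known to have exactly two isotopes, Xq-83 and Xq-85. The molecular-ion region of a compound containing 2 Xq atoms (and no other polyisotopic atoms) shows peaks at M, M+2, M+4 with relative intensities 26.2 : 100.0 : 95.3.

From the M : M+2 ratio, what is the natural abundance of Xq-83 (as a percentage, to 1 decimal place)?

Let p = fractional abundance of Xq-83. I(M+2)/I(M) = [C(2,1)·p^1·(1−p)] / p^2 = 2·(1−p)/p = 100.0/26.2 = 3.8168
(1−p)/p = 3.8168/2 = 1.9084  ⇒  p = 1/(1 + 1.9084) = 0.3438
Xq-83: 34.4%, Xq-85: 65.6%.

34.4%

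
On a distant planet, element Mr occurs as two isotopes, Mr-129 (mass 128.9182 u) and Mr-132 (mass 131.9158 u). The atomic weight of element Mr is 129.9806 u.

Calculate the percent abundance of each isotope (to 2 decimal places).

Mr-129: 64.56%, Mr-132: 35.44%

With x = fraction of Mr-129 (so Mr-132 is 1 − x):
128.9182·x + 131.9158·(1 − x) = 129.9806
(128.9182 − 131.9158)·x = 129.9806 − 131.9158
x = -1.9352 / -2.9976 = 0.64558 → 64.56% Mr-129, 35.44% Mr-132.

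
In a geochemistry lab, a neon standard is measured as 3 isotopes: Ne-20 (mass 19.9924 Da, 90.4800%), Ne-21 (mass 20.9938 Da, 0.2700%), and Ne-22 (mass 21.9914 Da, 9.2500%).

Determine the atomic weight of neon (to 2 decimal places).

Weight each isotope mass by its fractional abundance: 0.904800 × 19.9924 + 0.002700 × 20.9938 + 0.092500 × 21.9914
= 18.08912 + 0.05668 + 2.03420 = 20.18000 Da

20.18 Da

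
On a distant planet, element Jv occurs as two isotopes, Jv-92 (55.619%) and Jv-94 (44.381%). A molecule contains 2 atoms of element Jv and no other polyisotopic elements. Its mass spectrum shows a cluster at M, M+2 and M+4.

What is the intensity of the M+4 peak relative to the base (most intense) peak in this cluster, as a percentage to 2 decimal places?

Binomial terms of (0.55619 + 0.44381)^2: M 0.3093, M+2 0.4937, M+4 0.1970 → M+2 is the base peak.
P(M+2) = C(2,1) × 0.55619^1 × 0.44381^1 = 2 × 0.55619 × 0.44381 = 0.493685 (base)
P(M+4) = C(2,2) × 0.55619^0 × 0.44381^2 = 1 × 1.0000 × 0.19696732 = 0.196967
Relative intensity = 0.196967 / 0.493685 × 100 = 39.90

39.90%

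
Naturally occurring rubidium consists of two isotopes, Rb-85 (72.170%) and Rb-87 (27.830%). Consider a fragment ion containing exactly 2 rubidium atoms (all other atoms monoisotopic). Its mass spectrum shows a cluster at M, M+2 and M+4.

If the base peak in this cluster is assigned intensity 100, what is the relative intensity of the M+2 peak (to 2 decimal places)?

Binomial terms of (0.72170 + 0.27830)^2: M 0.5209, M+2 0.4017, M+4 0.0775 → M is the base peak.
P(M) = C(2,0) × 0.72170^2 × 0.27830^0 = 1 × 0.52085089 × 1.0000 = 0.520851 (base)
P(M+2) = C(2,1) × 0.72170^1 × 0.27830^1 = 2 × 0.7217 × 0.2783 = 0.401698
Relative intensity = 0.401698 / 0.520851 × 100 = 77.12

77.12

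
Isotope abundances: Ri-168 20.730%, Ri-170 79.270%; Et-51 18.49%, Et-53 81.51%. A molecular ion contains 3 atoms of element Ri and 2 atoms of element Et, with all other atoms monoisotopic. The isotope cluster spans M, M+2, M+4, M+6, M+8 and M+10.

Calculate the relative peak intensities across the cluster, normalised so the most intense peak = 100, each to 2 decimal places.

Element Ri pattern (n=3): 0.00890836 : 0.10219478 : 0.39078535 : 0.49811151
Element Et pattern (n=2): 0.03418801 : 0.30142398 : 0.66438801
Convolve the two distributions (both contribute in 2-u steps):
  M: 0.00890836×0.03418801 = 0.000305
  M+2: 0.00890836×0.30142398 + 0.10219478×0.03418801 = 0.006179
  M+4: 0.00890836×0.66438801 + 0.10219478×0.30142398 + 0.39078535×0.03418801 = 0.050083
  M+6: 0.10219478×0.66438801 + 0.39078535×0.30142398 + 0.49811151×0.03418801 = 0.202719
  M+8: 0.39078535×0.66438801 + 0.49811151×0.30142398 = 0.409776
  M+10: 0.49811151×0.66438801 = 0.330939
Scale to base peak (0.409776) = 100: 0.07 : 1.51 : 12.22 : 49.47 : 100.00 : 80.76

0.07 : 1.51 : 12.22 : 49.47 : 100.00 : 80.76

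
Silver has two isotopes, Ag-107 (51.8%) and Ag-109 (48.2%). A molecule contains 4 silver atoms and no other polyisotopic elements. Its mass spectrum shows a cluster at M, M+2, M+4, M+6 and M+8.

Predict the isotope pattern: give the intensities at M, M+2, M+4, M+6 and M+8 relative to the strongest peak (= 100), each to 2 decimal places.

19.25 : 71.65 : 100.00 : 62.03 : 14.43

The 4 Ag atoms are independent, so intensities follow the terms of (0.518 + 0.482)^4.
P(M) = 0.518^4 = 0.071998
P(M+2) = 4 × 0.518^3 × 0.482^1 = 0.267976
P(M+4) = 6 × 0.518^2 × 0.482^2 = 0.374029
P(M+6) = 4 × 0.518^1 × 0.482^3 = 0.232023
P(M+8) = 0.482^4 = 0.053974
The M+4 peak is largest (0.374029); scaling to 100 gives 19.25 : 71.65 : 100.00 : 62.03 : 14.43.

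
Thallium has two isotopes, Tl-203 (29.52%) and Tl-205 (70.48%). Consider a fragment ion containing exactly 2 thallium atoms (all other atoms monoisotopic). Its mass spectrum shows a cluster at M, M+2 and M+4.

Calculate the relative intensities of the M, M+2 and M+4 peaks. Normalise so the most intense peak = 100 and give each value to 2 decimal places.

Expanding (0.2952 + 0.7048)^2:
P(M) = 0.2952^2 = 0.087143
P(M+2) = 2 × 0.2952^1 × 0.7048^1 = 0.416114
P(M+4) = 0.7048^2 = 0.496743
The M+4 peak is largest (0.496743); scaling to 100 gives 17.54 : 83.77 : 100.00.

17.54 : 83.77 : 100.00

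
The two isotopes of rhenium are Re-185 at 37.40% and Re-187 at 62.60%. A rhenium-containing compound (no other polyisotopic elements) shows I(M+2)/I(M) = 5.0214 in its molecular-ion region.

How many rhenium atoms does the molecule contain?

3

The M+2/M ratio from n Re atoms is n · q/p = n · 0.6260/0.3740.
n = 5.0214 × 0.3740/0.6260 = 3.00 ≈ 3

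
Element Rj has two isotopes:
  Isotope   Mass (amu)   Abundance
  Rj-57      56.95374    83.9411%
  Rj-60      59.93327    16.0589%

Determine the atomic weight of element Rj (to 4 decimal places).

57.4322 amu

The abundance-weighted mean is 0.839411 × 56.95374 + 0.160589 × 59.93327
= 47.807596 + 9.624624 = 57.432220 amu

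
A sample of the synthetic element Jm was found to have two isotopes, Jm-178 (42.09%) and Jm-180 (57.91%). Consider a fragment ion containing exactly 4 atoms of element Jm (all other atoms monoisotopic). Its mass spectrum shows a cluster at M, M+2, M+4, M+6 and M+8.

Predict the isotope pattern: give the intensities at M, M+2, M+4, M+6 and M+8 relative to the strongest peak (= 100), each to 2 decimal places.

Each Jm atom is independently Jm-178 (p = 0.4209) or Jm-180 (q = 0.5791); the cluster is the binomial expansion (p + q)^4.
P(M) = 0.4209^4 = 0.031385
P(M+2) = 4 × 0.4209^3 × 0.5791^1 = 0.172723
P(M+4) = 6 × 0.4209^2 × 0.5791^2 = 0.356464
P(M+6) = 4 × 0.4209^1 × 0.5791^3 = 0.326964
P(M+8) = 0.5791^4 = 0.112464
The M+4 peak is largest (0.356464); scaling to 100 gives 8.80 : 48.45 : 100.00 : 91.72 : 31.55.

8.80 : 48.45 : 100.00 : 91.72 : 31.55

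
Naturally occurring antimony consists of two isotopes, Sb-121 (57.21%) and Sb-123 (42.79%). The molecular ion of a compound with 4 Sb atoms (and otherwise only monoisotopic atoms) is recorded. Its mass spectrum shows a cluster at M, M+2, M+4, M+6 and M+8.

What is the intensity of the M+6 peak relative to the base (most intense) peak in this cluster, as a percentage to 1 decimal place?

Binomial terms of (0.5721 + 0.4279)^4: M 0.1071, M+2 0.3205, M+4 0.3596, M+6 0.1793, M+8 0.0335 → M+4 is the base peak.
P(M+4) = C(4,2) × 0.5721^2 × 0.4279^2 = 6 × 0.32729841 × 0.18309841 = 0.359567 (base)
P(M+6) = C(4,3) × 0.5721^1 × 0.4279^3 = 4 × 0.5721 × 0.07834781 = 0.179291
Relative intensity = 0.179291 / 0.359567 × 100 = 49.9

49.9%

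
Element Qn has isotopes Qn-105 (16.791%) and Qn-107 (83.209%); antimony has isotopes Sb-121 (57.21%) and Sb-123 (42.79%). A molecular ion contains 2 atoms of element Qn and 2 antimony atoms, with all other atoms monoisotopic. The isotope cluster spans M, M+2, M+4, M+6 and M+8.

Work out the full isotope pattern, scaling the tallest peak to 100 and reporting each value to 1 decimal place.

Element Qn pattern (n=2): 0.02819377 : 0.27943246 : 0.69237377
Antimony pattern (n=2): 0.32729841 : 0.48960318 : 0.18309841
Convolve the two distributions (both contribute in 2-u steps):
  M: 0.02819377×0.32729841 = 0.009228
  M+2: 0.02819377×0.48960318 + 0.27943246×0.32729841 = 0.105262
  M+4: 0.02819377×0.18309841 + 0.27943246×0.48960318 + 0.69237377×0.32729841 = 0.368586
  M+6: 0.27943246×0.18309841 + 0.69237377×0.48960318 = 0.390152
  M+8: 0.69237377×0.18309841 = 0.126773
Scale to base peak (0.390152) = 100: 2.4 : 27.0 : 94.5 : 100.0 : 32.5

2.4 : 27.0 : 94.5 : 100.0 : 32.5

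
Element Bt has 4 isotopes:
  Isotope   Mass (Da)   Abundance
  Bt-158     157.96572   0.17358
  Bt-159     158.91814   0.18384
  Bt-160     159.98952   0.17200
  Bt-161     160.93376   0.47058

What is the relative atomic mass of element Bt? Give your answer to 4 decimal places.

159.8856 Da

Ar = Σ fᵢ·mᵢ = 0.17358 × 157.96572 + 0.18384 × 158.91814 + 0.17200 × 159.98952 + 0.47058 × 160.93376
= 27.419690 + 29.215511 + 27.518197 + 75.732209 = 159.885607 Da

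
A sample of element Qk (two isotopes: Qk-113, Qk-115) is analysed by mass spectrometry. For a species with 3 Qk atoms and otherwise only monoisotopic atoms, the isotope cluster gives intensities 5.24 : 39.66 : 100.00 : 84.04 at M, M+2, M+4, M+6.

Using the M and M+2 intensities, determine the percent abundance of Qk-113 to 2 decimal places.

If p is the fraction of Qk that is Qk-113, then I(M+2)/I(M) = [C(3,1)·p^2·(1−p)] / p^3 = 3·(1−p)/p = 39.66/5.24 = 7.5687
(1−p)/p = 7.5687/3 = 2.5229  ⇒  p = 1/(1 + 2.5229) = 0.2839
Qk-113: 28.39%, Qk-115: 71.61%.

28.39%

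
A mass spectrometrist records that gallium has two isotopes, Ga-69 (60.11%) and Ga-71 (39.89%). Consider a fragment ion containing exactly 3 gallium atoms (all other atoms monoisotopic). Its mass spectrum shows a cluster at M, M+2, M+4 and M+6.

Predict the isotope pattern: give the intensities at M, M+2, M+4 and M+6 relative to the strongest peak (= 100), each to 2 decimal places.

50.23 : 100.00 : 66.36 : 14.68

Each Ga atom is independently Ga-69 (p = 0.6011) or Ga-71 (q = 0.3989); the cluster is the binomial expansion (p + q)^3.
P(M) = 0.6011^3 = 0.217190
P(M+2) = 3 × 0.6011^2 × 0.3989^1 = 0.432393
P(M+4) = 3 × 0.6011^1 × 0.3989^2 = 0.286943
P(M+6) = 0.3989^3 = 0.063473
The M+2 peak is largest (0.432393); scaling to 100 gives 50.23 : 100.00 : 66.36 : 14.68.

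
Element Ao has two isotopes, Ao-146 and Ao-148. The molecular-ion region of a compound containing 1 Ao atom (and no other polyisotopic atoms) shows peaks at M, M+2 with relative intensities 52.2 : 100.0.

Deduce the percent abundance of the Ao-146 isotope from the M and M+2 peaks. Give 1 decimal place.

34.3%

Write p for the Ao-146 fraction. I(M+2)/I(M) = [C(1,1)·p^0·(1−p)] / p^1 = 1·(1−p)/p = 100.0/52.2 = 1.9157
(1−p)/p = 1.9157/1 = 1.9157  ⇒  p = 1/(1 + 1.9157) = 0.3430
Ao-146: 34.3%, Ao-148: 65.7%.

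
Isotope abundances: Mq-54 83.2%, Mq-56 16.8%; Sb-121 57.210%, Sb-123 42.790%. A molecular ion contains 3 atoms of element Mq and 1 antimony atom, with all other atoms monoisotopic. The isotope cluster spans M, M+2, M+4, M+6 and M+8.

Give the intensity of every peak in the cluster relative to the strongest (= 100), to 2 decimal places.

Element Mq pattern (n=3): 0.57593037 : 0.3488809 : 0.0704471 : 0.00474163
Antimony pattern (n=1): 0.5721 : 0.4279
Convolve the two distributions (both contribute in 2-u steps):
  M: 0.57593037×0.5721 = 0.329490
  M+2: 0.57593037×0.4279 + 0.3488809×0.5721 = 0.446035
  M+4: 0.3488809×0.4279 + 0.0704471×0.5721 = 0.189589
  M+6: 0.0704471×0.4279 + 0.00474163×0.5721 = 0.032857
  M+8: 0.00474163×0.4279 = 0.002029
Scale to base peak (0.446035) = 100: 73.87 : 100.00 : 42.51 : 7.37 : 0.45

73.87 : 100.00 : 42.51 : 7.37 : 0.45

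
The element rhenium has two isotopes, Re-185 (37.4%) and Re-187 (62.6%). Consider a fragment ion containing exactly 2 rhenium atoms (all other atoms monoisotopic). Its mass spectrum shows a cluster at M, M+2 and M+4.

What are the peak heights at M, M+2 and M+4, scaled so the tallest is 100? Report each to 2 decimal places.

Expanding (0.374 + 0.626)^2:
P(M) = 0.374^2 = 0.139876
P(M+2) = 2 × 0.374^1 × 0.626^1 = 0.468248
P(M+4) = 0.626^2 = 0.391876
The M+2 peak is largest (0.468248); scaling to 100 gives 29.87 : 100.00 : 83.69.

29.87 : 100.00 : 83.69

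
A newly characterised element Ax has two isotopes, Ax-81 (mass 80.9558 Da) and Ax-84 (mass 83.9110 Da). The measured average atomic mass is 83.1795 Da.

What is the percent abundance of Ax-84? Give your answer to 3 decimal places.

With x = fraction of Ax-81 (so Ax-84 is 1 − x):
80.9558·x + 83.9110·(1 − x) = 83.1795
(80.9558 − 83.9110)·x = 83.1795 − 83.9110
x = -0.7315 / -2.9552 = 0.24753 → 24.753% Ax-81, 75.247% Ax-84.

75.247%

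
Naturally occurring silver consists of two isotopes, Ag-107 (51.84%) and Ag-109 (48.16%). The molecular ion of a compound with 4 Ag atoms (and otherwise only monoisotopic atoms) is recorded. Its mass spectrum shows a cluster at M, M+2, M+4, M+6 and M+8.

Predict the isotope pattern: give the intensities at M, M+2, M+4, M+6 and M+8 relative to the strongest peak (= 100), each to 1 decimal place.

19.3 : 71.8 : 100.0 : 61.9 : 14.4

The 4 Ag atoms are independent, so intensities follow the terms of (0.5184 + 0.4816)^4.
P(M) = 0.5184^4 = 0.072220
P(M+2) = 4 × 0.5184^3 × 0.4816^1 = 0.268375
P(M+4) = 6 × 0.5184^2 × 0.4816^2 = 0.373985
P(M+6) = 4 × 0.5184^1 × 0.4816^3 = 0.231624
P(M+8) = 0.4816^4 = 0.053795
The M+4 peak is largest (0.373985); scaling to 100 gives 19.3 : 71.8 : 100.0 : 61.9 : 14.4.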